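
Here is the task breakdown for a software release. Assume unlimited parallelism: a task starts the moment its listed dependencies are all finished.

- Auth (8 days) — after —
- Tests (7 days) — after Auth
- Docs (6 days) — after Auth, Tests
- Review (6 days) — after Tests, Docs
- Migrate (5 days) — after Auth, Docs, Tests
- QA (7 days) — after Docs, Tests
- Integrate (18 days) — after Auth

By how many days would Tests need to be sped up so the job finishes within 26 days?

Current finish: 28 days; target: 26.
Tests is on every critical path, so each day cut from Tests cuts the finish by one (this holds down to a finish of 26).
Need 28 − 26 = 2 days off Tests → Tests becomes 5 days, finish becomes 26.

2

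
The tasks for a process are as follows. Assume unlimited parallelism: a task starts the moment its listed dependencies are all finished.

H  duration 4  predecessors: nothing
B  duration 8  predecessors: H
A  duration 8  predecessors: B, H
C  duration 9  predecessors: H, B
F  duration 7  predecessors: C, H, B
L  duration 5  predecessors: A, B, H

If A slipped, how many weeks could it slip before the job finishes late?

The longest chain is H→B→C→F = 4+8+9+7 = 28; overall finish 28 weeks.
Longest path through A: 25 weeks (earliest finish 20, latest finish 23).
So A can slip 23 − 20 = 3 weeks.

3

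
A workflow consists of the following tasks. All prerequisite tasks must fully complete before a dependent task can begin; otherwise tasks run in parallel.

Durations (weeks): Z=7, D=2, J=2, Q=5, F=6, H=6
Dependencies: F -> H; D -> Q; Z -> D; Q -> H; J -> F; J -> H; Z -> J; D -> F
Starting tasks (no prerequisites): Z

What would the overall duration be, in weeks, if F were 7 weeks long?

Baseline: Z→D→F→H = 7+2+6+6 = 21 → 21 weeks.
F lies on that path, so at 7 weeks the path becomes 22 weeks.
No other chain overtakes it, so the finish is 22 weeks.

22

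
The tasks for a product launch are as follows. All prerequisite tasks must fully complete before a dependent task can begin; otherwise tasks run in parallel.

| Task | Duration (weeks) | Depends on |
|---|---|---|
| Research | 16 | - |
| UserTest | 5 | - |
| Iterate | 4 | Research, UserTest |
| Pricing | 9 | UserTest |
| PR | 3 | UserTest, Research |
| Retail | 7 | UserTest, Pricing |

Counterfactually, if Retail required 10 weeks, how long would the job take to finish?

Critical path before the change: UserTest→Pricing→Retail = 5+9+7 = 21 giving 21 weeks.
Retail is on the critical path; changing it to 10 makes that path 24 weeks.
That remains the longest chain; total 24 weeks.

24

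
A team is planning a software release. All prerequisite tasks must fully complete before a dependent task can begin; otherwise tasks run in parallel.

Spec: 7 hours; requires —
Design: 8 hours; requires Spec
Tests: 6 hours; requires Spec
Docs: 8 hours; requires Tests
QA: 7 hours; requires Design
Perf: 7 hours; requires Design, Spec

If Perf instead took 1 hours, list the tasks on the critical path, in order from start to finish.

Actual critical path: Spec→Design→Perf = 7+8+7 = 22 ⇒ 22 hours.
Perf is on the critical path; changing it to 1 makes that path 16 hours.
Now Spec→Design→QA = 7+8+7 = 22 is longest, so the finish becomes 22 hours.

Spec, Design, QA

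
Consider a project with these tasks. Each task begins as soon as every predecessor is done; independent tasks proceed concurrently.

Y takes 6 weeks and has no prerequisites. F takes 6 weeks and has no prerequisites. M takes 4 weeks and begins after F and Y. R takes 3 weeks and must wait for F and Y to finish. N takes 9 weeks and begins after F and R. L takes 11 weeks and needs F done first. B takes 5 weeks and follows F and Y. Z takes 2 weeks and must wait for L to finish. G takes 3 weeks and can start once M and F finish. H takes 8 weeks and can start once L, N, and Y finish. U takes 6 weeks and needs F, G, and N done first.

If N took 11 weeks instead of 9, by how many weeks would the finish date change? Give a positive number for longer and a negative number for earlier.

2

The binding path is Y→R→N→H = 6+3+9+8 = 26; finish at 26 weeks.
N is on the critical path; changing it to 11 makes that path 28 weeks.
That remains the longest chain; total 28 weeks.
Change in finish: 28 − 26 = +2 weeks.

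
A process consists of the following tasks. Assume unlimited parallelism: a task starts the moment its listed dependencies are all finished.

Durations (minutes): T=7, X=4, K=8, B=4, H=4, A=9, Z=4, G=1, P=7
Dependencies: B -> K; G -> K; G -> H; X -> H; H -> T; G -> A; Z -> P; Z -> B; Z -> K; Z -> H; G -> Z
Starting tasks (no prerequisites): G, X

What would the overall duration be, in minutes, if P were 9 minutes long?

The binding path is G→Z→B→K = 1+4+4+8 = 17; finish at 17 minutes.
P has 5 minutes of float (longest path through it is 12).
No other chain overtakes it, so the finish is 17 minutes.

17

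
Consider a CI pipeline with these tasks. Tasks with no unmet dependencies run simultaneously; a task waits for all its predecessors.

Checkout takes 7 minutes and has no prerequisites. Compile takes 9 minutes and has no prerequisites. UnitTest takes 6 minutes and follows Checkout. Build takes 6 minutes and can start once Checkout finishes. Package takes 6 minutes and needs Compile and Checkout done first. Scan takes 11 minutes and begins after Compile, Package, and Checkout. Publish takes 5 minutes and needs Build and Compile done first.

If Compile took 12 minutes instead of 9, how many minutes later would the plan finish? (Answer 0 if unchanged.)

3

Baseline: Compile→Package→Scan = 9+6+11 = 26 → 26 minutes.
Compile lies on that path, so at 12 minutes the path becomes 29 minutes.
That remains the longest chain; total 29 minutes.
Change in finish: 29 − 26 = +3 minutes.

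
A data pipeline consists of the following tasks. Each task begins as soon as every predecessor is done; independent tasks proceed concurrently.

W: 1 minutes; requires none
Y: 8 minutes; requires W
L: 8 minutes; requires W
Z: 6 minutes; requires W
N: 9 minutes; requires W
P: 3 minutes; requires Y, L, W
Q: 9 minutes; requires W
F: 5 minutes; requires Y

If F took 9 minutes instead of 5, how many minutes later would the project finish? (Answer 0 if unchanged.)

Actual critical path: W→Y→F = 1+8+5 = 14 ⇒ 14 minutes.
F lies on that path, so at 9 minutes the path becomes 18 minutes.
No other chain overtakes it, so the finish is 18 minutes.
Change in finish: 18 − 14 = +4 minutes.

4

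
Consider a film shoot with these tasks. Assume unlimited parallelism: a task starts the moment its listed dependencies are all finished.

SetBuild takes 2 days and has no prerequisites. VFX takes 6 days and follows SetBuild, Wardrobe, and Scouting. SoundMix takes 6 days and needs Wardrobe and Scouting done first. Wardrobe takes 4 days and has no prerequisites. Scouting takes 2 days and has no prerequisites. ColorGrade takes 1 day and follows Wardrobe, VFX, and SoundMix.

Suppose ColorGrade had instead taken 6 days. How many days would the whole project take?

As given, the longest chain is Wardrobe→VFX→ColorGrade = 4+6+1 = 11, so the finish is 11 days.
ColorGrade is on the critical path; changing it to 6 makes that path 16 days.
No other chain overtakes it, so the finish is 16 days.

16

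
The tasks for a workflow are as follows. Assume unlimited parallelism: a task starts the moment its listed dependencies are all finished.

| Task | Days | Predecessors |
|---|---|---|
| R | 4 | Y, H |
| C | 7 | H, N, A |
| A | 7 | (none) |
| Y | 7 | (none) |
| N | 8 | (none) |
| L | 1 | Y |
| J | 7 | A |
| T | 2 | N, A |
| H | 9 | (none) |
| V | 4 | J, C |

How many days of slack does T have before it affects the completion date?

10

The longest chain is H→C→V = 9+7+4 = 20; overall finish 20 days.
T finishes as early as 10 and must finish by 20.
Slack of T = 18 − 8 = 10 days.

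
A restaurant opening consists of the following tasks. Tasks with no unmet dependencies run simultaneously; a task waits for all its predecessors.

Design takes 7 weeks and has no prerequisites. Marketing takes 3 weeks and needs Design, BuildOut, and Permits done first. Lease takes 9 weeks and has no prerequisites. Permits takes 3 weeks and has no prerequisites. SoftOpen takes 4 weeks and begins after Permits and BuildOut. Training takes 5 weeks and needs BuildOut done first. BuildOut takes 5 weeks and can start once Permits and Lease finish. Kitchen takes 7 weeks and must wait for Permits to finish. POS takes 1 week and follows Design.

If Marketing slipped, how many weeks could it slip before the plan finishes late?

The longest chain is Lease→BuildOut→Training = 9+5+5 = 19; overall finish 19 weeks.
Longest path through Marketing: 17 weeks (earliest finish 17, latest finish 19).
So Marketing can slip 19 − 17 = 2 weeks.

2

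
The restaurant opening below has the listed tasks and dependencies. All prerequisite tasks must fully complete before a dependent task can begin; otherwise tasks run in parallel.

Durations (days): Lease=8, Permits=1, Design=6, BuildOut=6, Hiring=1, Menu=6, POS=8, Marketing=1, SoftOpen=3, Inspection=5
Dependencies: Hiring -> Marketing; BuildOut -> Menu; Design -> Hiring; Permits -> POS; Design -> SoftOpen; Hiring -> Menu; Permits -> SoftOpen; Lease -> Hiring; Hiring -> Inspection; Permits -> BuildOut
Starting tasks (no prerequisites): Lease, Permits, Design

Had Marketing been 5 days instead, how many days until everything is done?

Baseline: Lease→Hiring→Menu = 8+1+6 = 15 → 15 days.
The longest path through Marketing is only 10 days, so Marketing has float 5.
That remains the longest chain; total 15 days.

15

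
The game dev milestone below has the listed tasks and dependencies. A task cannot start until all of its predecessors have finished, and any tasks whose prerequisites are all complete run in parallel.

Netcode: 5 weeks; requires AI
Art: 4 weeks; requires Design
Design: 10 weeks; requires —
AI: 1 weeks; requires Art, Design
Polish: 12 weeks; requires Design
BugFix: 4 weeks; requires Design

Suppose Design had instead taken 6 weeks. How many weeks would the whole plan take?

18

Critical path before the change: Design→Polish = 10+12 = 22 giving 22 weeks.
Design is on the critical path; changing it to 6 makes that path 18 weeks.
The critical path is still Design→Polish; finish is now 18 weeks.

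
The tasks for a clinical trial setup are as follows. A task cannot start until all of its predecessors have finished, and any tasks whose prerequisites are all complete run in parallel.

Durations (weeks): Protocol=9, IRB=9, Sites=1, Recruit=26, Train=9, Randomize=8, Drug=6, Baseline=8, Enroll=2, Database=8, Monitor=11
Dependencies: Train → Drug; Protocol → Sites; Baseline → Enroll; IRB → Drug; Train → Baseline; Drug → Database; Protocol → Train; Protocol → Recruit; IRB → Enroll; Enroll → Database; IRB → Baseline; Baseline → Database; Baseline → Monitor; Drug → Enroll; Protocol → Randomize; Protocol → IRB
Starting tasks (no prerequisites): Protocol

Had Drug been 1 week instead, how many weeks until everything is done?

As given, the longest chain is Protocol→IRB→Baseline→Monitor = 9+9+8+11 = 37, so the finish is 37 weeks.
The longest path through Drug is only 34 weeks, so Drug has float 3.
That remains the longest chain; total 37 weeks.

37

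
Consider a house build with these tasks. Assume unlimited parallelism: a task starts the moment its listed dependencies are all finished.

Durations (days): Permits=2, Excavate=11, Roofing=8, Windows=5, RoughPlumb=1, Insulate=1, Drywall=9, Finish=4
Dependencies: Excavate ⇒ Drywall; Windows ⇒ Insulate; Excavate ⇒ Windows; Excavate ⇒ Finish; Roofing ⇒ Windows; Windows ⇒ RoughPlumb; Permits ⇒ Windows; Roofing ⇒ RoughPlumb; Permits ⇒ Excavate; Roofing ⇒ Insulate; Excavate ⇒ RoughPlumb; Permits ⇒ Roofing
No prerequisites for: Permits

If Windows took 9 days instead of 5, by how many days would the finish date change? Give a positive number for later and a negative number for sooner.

1

The binding path is Permits→Excavate→Drywall = 2+11+9 = 22; finish at 22 days.
Windows has 3 days of float (longest path through it is 19).
The binding chain switches to Permits→Excavate→Windows→RoughPlumb = 2+11+9+1 = 23; finish 23 days.
Change in finish: 23 − 22 = +1 days.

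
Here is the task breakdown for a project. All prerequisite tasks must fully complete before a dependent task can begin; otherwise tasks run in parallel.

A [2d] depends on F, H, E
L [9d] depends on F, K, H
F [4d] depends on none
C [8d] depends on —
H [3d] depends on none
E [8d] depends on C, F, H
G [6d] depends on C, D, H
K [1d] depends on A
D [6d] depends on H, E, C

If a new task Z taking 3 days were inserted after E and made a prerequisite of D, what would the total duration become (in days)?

Originally the schedule takes 28 days.
With Z inserted, D now waits for max(H, E, C, Z).
New critical path: C→E→Z→D→G = 8+8+3+6+6 = 31 ⇒ 31 days.

31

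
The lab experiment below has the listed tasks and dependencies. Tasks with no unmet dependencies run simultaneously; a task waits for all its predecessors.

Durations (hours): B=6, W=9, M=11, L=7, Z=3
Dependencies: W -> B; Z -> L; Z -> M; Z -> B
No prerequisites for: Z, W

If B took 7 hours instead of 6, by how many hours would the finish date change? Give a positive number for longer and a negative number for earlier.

Critical path before the change: W→B = 9+6 = 15 giving 15 hours.
B is on the critical path; changing it to 7 makes that path 16 hours.
The critical path is still W→B; finish is now 16 hours.
Change in finish: 16 − 15 = +1 hours.

1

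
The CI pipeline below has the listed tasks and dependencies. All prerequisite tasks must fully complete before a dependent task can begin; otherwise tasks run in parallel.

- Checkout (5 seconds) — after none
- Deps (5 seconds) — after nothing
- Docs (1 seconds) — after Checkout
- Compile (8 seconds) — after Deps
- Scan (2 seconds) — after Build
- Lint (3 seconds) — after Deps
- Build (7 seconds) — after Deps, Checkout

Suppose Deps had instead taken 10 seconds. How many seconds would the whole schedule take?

19

Critical path before the change: Deps→Build→Scan = 5+7+2 = 14 giving 14 seconds.
Deps lies on that path, so at 10 seconds the path becomes 19 seconds.
No other chain overtakes it, so the finish is 19 seconds.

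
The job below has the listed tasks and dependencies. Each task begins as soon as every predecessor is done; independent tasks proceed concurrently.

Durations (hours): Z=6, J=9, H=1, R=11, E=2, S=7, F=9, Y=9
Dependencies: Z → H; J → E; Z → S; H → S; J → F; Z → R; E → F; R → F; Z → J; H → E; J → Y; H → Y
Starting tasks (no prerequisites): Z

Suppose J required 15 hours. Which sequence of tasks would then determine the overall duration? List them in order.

Z, J, E, F

Critical path before the change: Z→J→E→F = 6+9+2+9 = 26 giving 26 hours.
J is on the critical path; changing it to 15 makes that path 32 hours.
The critical path is still Z→J→E→F; finish is now 32 hours.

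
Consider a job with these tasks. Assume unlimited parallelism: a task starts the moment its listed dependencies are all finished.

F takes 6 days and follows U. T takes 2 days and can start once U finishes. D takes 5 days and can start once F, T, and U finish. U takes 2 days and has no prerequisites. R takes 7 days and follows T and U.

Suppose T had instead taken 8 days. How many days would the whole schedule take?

As given, the longest chain is U→F→D = 2+6+5 = 13, so the finish is 13 days.
T has 2 days of float (longest path through it is 11).
New critical path: U→T→R = 2+8+7 = 17 ⇒ 17 days.

17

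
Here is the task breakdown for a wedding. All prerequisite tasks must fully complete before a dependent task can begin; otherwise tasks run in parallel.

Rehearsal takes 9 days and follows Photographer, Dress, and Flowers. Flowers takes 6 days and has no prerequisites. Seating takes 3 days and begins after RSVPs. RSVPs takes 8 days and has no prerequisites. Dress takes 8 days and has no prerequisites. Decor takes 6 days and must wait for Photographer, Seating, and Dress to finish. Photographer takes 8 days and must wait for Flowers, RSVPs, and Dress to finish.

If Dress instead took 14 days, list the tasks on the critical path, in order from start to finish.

Actual critical path: Dress→Photographer→Rehearsal = 8+8+9 = 25 ⇒ 25 days.
Since Dress is critical, the +6 change carries straight to that chain (now 31 days).
No other chain overtakes it, so the finish is 31 days.

Dress, Photographer, Rehearsal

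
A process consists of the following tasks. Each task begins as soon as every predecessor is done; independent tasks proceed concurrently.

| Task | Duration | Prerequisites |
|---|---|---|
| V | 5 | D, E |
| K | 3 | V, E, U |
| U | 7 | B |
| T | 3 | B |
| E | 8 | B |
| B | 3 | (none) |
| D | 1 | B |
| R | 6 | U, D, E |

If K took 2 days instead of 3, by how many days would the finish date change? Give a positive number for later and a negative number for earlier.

Critical path before the change: B→E→V→K = 3+8+5+3 = 19 giving 19 days.
Since K is critical, the -1 change carries straight to that chain (now 18 days).
No other chain overtakes it, so the finish is 18 days.
Change in finish: 18 − 19 = -1 days.

-1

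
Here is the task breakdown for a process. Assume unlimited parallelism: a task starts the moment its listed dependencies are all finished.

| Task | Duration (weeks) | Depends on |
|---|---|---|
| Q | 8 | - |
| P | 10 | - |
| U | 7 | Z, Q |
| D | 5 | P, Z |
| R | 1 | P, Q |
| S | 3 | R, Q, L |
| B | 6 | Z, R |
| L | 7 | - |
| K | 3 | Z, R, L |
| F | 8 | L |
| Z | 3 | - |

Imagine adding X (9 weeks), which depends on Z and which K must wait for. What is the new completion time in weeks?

17

Originally the project takes 17 weeks.
With X inserted, K now waits for max(Z, R, L, X).
New critical path: P→R→B = 10+1+6 = 17 ⇒ 17 weeks.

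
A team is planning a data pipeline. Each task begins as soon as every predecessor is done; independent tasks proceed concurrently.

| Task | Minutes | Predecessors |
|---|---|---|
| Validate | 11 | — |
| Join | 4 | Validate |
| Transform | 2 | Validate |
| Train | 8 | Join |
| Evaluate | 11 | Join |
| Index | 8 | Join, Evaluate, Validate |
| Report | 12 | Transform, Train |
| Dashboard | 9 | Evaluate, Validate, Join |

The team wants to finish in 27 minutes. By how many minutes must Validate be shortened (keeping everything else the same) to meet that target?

Current finish: 35 minutes; target: 27.
Validate is on every critical path, so each minute cut from Validate cuts the finish by one (this holds down to a finish of 25).
Need 35 − 27 = 8 minutes off Validate → Validate becomes 3 minutes, finish becomes 27.

8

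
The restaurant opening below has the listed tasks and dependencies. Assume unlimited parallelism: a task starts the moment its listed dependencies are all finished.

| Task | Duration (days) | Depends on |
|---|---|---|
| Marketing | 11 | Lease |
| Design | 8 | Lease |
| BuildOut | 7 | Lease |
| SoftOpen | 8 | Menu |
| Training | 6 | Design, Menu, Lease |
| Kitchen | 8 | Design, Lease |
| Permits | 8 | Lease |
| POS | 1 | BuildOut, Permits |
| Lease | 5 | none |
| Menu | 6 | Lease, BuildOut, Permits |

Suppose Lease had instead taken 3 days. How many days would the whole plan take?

Baseline: Lease→Permits→Menu→SoftOpen = 5+8+6+8 = 27 → 27 days.
Lease is on the critical path; changing it to 3 makes that path 25 days.
That remains the longest chain; total 25 days.

25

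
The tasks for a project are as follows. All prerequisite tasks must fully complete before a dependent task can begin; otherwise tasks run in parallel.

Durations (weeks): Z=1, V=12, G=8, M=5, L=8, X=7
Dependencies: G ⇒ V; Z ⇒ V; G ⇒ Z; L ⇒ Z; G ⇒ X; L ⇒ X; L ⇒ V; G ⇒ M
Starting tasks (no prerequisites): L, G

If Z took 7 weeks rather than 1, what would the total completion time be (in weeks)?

Critical path before the change: L→Z→V = 8+1+12 = 21 giving 21 weeks.
Z is on the critical path; changing it to 7 makes that path 27 weeks.
The critical path is still L→Z→V; finish is now 27 weeks.

27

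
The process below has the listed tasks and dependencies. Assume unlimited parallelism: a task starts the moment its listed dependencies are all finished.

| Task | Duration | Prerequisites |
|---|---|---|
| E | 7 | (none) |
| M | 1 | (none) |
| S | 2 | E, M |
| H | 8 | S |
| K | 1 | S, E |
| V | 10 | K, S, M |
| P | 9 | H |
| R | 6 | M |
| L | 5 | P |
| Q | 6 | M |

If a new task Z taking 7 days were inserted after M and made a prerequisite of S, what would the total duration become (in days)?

Originally the job takes 31 days.
With Z inserted, S now waits for max(E, M, Z).
New critical path: M→Z→S→H→P→L = 1+7+2+8+9+5 = 32 ⇒ 32 days.

32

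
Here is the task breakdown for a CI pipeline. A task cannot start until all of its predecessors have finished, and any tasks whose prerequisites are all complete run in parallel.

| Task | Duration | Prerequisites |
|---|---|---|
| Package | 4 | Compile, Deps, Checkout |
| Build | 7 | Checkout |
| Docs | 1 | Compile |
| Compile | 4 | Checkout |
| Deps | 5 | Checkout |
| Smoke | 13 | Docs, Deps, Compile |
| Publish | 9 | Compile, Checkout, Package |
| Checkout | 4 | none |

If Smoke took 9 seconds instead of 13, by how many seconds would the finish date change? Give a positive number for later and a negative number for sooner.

0

Baseline: Checkout→Compile→Docs→Smoke = 4+4+1+13 = 22 → 22 seconds.
Smoke lies on that path, so at 9 seconds the path becomes 18 seconds.
Now Checkout→Deps→Package→Publish = 4+5+4+9 = 22 is longest, so the finish becomes 22 seconds.
Change in finish: 22 − 22 = +0 seconds.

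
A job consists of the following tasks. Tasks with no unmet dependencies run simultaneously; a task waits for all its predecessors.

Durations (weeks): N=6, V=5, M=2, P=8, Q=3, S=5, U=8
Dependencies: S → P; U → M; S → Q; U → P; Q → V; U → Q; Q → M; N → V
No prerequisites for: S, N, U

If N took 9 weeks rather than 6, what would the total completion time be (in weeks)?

16

Critical path before the change: U→Q→V = 8+3+5 = 16 giving 16 weeks.
N is off the critical path — its longest chain is 11 weeks, giving 5 of slack.
That remains the longest chain; total 16 weeks.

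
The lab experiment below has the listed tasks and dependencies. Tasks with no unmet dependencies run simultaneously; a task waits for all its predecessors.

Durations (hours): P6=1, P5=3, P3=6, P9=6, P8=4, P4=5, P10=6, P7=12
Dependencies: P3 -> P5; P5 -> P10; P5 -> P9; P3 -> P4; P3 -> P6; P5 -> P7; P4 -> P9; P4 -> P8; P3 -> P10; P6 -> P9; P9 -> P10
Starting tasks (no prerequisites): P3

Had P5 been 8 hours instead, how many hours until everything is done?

Critical path before the change: P3→P4→P9→P10 = 6+5+6+6 = 23 giving 23 hours.
P5 is off the critical path — its longest chain is 21 hours, giving 2 of slack.
Now P3→P5→P7 = 6+8+12 = 26 is longest, so the finish becomes 26 hours.

26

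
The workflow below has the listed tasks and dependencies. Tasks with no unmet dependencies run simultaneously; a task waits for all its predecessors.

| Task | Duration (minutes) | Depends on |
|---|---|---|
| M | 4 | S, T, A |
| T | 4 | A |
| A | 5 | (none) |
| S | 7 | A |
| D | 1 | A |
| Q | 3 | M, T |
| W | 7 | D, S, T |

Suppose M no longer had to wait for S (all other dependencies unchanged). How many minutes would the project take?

19

Original critical path: A→S→M→Q = 5+7+4+3 = 19 ⇒ 19 minutes.
Without S→M, M's earliest start moves from 12 to 9.
After: A→S→W = 5+7+7 = 19 → 19 minutes.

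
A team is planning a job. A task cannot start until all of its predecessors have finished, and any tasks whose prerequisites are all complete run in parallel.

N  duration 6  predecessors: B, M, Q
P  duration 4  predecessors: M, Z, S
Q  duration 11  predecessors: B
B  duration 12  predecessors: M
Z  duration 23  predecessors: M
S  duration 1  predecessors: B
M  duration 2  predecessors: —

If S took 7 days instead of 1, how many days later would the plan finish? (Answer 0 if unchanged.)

Baseline: M→B→Q→N = 2+12+11+6 = 31 → 31 days.
S is off the critical path — its longest chain is 19 days, giving 12 of slack.
That remains the longest chain; total 31 days.
Change in finish: 31 − 31 = +0 days.

0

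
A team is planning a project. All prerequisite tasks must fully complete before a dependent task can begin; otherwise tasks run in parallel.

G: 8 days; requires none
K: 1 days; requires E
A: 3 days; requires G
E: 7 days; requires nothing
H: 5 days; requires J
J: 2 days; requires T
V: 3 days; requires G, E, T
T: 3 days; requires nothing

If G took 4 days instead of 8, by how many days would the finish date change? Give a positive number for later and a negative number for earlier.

Baseline: G→V = 8+3 = 11 → 11 days.
G is on the critical path; changing it to 4 makes that path 7 days.
New critical path: T→J→H = 3+2+5 = 10 ⇒ 10 days.
Change in finish: 10 − 11 = -1 days.

-1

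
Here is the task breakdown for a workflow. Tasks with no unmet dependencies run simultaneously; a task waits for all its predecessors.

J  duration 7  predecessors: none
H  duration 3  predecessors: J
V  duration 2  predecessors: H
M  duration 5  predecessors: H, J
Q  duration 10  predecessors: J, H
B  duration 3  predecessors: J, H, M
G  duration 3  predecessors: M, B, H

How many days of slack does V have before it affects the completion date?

The longest chain is J→H→M→B→G = 7+3+5+3+3 = 21; overall finish 21 days.
V finishes as early as 12 and must finish by 21.
Float = 21 − 12 = 9.

9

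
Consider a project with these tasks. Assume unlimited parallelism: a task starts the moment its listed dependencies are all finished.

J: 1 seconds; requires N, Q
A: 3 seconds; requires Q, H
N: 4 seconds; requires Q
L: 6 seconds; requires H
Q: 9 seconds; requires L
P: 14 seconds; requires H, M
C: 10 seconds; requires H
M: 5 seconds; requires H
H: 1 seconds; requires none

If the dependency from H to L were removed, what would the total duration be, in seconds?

With the dependency in place, H→L→Q→N→J = 1+6+9+4+1 = 21 sets the finish at 21 seconds.
Without H→L, L's earliest start moves from 1 to 0.
The longest chain is now H→M→P = 1+5+14 = 20, so the job takes 20 seconds.

20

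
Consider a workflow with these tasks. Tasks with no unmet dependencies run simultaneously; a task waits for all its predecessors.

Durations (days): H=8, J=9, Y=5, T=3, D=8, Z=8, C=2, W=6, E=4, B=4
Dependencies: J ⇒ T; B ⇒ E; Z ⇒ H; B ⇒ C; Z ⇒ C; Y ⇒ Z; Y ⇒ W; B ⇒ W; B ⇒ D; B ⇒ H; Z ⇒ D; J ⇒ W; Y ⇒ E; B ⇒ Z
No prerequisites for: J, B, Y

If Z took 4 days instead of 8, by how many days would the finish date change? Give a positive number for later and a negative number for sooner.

Critical path before the change: Y→Z→D = 5+8+8 = 21 giving 21 days.
Z lies on that path, so at 4 days the path becomes 17 days.
No other chain overtakes it, so the finish is 17 days.
Change in finish: 17 − 21 = -4 days.

-4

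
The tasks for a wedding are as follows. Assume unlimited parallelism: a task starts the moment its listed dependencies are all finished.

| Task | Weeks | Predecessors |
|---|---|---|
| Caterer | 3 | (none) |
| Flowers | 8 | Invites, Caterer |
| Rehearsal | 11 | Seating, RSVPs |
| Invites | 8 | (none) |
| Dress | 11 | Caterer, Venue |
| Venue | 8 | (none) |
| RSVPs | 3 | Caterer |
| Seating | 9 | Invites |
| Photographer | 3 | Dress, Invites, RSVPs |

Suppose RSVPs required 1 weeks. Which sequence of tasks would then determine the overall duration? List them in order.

Invites, Seating, Rehearsal

Actual critical path: Invites→Seating→Rehearsal = 8+9+11 = 28 ⇒ 28 weeks.
RSVPs has 11 weeks of float (longest path through it is 17).
The critical path is still Invites→Seating→Rehearsal; finish is now 28 weeks.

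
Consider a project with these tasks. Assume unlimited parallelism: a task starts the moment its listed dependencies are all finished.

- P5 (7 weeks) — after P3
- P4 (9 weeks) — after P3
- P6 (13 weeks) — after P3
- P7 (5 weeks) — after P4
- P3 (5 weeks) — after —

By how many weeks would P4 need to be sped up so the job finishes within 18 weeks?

1

Current finish: 19 weeks; target: 18.
P4 is on every critical path, so each week cut from P4 cuts the finish by one (this holds down to a finish of 18).
Need 19 − 18 = 1 week off P4 → P4 becomes 8 weeks, finish becomes 18.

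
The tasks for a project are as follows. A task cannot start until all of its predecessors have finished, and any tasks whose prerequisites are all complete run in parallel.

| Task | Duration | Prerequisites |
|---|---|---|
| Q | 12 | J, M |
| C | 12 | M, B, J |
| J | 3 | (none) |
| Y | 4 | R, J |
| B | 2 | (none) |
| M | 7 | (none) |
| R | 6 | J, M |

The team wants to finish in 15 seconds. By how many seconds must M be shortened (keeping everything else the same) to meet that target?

4

Current finish: 19 seconds; target: 15.
M is on every critical path, so each second cut from M cuts the finish by one (this holds down to a finish of 15).
Need 19 − 15 = 4 seconds off M → M becomes 3 seconds, finish becomes 15.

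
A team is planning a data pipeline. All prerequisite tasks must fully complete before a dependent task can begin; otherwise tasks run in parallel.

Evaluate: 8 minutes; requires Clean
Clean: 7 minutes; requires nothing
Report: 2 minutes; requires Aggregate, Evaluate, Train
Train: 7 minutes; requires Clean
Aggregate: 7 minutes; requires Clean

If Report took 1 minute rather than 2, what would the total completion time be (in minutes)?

16

As given, the longest chain is Clean→Evaluate→Report = 7+8+2 = 17, so the finish is 17 minutes.
Since Report is critical, the -1 change carries straight to that chain (now 16 minutes).
That remains the longest chain; total 16 minutes.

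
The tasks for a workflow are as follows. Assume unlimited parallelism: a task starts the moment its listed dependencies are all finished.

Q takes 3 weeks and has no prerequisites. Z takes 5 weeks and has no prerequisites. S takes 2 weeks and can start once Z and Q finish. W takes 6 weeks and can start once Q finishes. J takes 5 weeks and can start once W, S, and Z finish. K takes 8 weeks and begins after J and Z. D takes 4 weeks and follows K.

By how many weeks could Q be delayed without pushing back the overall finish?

0

Q→W→J→K→D = 3+6+5+8+4 = 26 sets the makespan at 26 weeks.
Q finishes as early as 3 and must finish by 3.
So Q can slip 3 − 3 = 0 weeks.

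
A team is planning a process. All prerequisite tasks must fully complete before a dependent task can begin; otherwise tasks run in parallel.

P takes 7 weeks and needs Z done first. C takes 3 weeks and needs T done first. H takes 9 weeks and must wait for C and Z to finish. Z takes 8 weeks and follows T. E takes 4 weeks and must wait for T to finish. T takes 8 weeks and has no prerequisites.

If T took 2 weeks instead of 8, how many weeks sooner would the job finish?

6

Critical path before the change: T→Z→H = 8+8+9 = 25 giving 25 weeks.
T is on the critical path; changing it to 2 makes that path 19 weeks.
The critical path is still T→Z→H; finish is now 19 weeks.
Change in finish: 19 − 25 = -6 weeks.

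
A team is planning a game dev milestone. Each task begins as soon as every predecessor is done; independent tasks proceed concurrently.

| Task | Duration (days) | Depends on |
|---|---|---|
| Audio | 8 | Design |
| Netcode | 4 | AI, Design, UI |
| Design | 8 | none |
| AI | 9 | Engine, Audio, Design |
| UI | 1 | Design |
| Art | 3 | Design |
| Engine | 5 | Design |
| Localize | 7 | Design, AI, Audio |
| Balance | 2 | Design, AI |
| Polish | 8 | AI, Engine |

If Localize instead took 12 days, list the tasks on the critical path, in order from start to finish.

Design, Audio, AI, Localize

Actual critical path: Design→Audio→AI→Polish = 8+8+9+8 = 33 ⇒ 33 days.
Localize has 1 day of float (longest path through it is 32).
Now Design→Audio→AI→Localize = 8+8+9+12 = 37 is longest, so the finish becomes 37 days.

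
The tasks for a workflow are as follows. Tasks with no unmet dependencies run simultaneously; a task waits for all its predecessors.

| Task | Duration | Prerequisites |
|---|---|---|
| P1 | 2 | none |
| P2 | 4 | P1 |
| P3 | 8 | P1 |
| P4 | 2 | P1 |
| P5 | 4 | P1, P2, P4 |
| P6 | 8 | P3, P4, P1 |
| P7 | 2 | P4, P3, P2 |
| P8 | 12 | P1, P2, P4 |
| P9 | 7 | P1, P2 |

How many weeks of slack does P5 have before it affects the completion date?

The longest chain is P1→P2→P8 = 2+4+12 = 18; overall finish 18 weeks.
Longest path through P5: 10 weeks (earliest finish 10, latest finish 18).
Float = 18 − 10 = 8.

8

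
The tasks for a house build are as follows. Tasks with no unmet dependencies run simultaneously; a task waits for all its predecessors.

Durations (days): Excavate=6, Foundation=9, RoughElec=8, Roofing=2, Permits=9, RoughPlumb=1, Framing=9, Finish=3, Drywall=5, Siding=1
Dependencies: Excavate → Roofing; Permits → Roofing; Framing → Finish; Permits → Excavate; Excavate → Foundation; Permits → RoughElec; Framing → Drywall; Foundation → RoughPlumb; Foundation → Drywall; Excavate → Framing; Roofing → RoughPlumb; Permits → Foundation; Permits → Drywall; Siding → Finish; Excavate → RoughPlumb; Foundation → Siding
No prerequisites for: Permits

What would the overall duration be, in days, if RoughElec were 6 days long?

Critical path before the change: Permits→Excavate→Foundation→Drywall = 9+6+9+5 = 29 giving 29 days.
The longest path through RoughElec is only 17 days, so RoughElec has float 12.
No other chain overtakes it, so the finish is 29 days.

29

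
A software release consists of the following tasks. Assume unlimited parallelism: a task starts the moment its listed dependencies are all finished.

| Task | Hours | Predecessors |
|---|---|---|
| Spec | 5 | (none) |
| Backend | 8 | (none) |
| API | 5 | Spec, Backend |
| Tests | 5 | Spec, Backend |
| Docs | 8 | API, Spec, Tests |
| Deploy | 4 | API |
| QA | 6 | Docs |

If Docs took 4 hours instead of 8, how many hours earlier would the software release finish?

Baseline: Backend→API→Docs→QA = 8+5+8+6 = 27 → 27 hours.
Since Docs is critical, the -4 change carries straight to that chain (now 23 hours).
The critical path is still Backend→API→Docs→QA; finish is now 23 hours.
Change in finish: 23 − 27 = -4 hours.

4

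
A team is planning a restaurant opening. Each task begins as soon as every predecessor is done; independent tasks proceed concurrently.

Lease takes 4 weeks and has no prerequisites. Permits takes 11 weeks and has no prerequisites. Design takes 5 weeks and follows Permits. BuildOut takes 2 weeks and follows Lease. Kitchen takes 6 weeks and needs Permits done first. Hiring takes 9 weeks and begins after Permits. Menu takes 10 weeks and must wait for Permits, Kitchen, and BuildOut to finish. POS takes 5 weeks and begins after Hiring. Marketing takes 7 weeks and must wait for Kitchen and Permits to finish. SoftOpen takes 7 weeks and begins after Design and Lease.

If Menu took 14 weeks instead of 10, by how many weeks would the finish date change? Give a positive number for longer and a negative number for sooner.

4

As given, the longest chain is Permits→Kitchen→Menu = 11+6+10 = 27, so the finish is 27 weeks.
Menu lies on that path, so at 14 weeks the path becomes 31 weeks.
That remains the longest chain; total 31 weeks.
Change in finish: 31 − 27 = +4 weeks.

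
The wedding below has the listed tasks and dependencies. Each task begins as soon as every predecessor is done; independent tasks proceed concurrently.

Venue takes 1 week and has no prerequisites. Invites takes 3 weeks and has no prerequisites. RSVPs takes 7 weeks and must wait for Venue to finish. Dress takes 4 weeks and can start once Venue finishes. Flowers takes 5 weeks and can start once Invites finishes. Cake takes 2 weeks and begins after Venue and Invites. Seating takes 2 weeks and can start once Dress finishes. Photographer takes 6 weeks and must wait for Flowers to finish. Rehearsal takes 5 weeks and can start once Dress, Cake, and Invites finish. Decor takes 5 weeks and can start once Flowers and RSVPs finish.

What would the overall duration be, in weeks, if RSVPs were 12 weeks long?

As given, the longest chain is Invites→Flowers→Photographer = 3+5+6 = 14, so the finish is 14 weeks.
RSVPs is off the critical path — its longest chain is 13 weeks, giving 1 of slack.
Now Venue→RSVPs→Decor = 1+12+5 = 18 is longest, so the finish becomes 18 weeks.

18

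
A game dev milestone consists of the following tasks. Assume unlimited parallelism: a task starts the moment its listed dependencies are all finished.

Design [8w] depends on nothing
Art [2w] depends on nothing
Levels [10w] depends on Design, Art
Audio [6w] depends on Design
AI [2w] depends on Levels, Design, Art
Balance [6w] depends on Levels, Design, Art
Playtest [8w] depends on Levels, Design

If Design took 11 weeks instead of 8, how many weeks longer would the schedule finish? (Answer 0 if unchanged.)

The binding path is Design→Levels→Playtest = 8+10+8 = 26; finish at 26 weeks.
Design is on the critical path; changing it to 11 makes that path 29 weeks.
That remains the longest chain; total 29 weeks.
Change in finish: 29 − 26 = +3 weeks.

3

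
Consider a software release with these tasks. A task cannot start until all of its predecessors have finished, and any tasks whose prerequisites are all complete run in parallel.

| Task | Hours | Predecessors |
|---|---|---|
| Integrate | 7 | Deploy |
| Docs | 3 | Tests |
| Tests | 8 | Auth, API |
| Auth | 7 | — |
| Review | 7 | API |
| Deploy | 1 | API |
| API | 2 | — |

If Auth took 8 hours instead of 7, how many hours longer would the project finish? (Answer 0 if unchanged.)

Actual critical path: Auth→Tests→Docs = 7+8+3 = 18 ⇒ 18 hours.
Since Auth is critical, the +1 change carries straight to that chain (now 19 hours).
That remains the longest chain; total 19 hours.
Change in finish: 19 − 18 = +1 hours.

1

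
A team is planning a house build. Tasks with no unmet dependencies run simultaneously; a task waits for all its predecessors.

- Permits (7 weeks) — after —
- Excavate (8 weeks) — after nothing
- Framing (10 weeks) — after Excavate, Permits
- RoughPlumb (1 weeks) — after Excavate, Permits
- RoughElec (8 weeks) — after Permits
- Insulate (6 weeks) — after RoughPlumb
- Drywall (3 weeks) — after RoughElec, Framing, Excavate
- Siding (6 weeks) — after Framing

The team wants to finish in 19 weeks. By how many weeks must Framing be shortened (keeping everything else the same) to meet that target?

Current finish: 24 weeks; target: 19.
Framing is on every critical path, so each week cut from Framing cuts the finish by one (this holds down to a finish of 18).
Need 24 − 19 = 5 weeks off Framing → Framing becomes 5 weeks, finish becomes 19.

5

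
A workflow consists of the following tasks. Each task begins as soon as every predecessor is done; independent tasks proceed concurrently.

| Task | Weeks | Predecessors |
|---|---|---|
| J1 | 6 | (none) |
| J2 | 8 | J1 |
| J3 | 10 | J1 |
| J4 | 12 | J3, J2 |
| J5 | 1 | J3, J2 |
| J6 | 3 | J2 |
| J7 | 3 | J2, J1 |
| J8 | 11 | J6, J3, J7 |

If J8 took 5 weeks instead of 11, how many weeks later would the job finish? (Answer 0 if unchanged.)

Baseline: J1→J2→J6→J8 = 6+8+3+11 = 28 → 28 weeks.
J8 lies on that path, so at 5 weeks the path becomes 22 weeks.
Now J1→J3→J4 = 6+10+12 = 28 is longest, so the finish becomes 28 weeks.
Change in finish: 28 − 28 = +0 weeks.

0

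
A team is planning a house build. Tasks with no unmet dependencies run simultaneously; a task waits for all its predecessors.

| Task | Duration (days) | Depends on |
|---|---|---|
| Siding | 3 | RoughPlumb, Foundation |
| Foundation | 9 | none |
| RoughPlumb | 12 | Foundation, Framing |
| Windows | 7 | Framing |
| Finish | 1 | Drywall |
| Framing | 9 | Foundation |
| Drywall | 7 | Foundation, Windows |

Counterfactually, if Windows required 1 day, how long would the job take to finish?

33

Actual critical path: Foundation→Framing→Windows→Drywall→Finish = 9+9+7+7+1 = 33 ⇒ 33 days.
Windows is on the critical path; changing it to 1 makes that path 27 days.
New critical path: Foundation→Framing→RoughPlumb→Siding = 9+9+12+3 = 33 ⇒ 33 days.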